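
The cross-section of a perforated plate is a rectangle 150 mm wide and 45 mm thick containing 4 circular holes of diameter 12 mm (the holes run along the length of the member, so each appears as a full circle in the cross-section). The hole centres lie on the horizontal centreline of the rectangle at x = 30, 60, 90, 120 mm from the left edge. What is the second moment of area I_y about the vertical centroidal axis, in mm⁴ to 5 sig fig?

Treat the section as a set of non-overlapping primitives; coordinates are from the bounding-box lower-left.
Plate: 150 × 45, A = 6 750 mm², x = 75 mm, Ī = 12 656 250 mm⁴.
Hole 1 (subtracted): ⌀12, A = 113.0973 mm², x = 30 mm, Ī = 1017.876 mm⁴.
Hole 2 (subtracted): ⌀12, A = 113.0973 mm², x = 60 mm, Ī = 1017.876 mm⁴.
Hole 3 (subtracted): ⌀12, A = 113.0973 mm², x = 90 mm, Ī = 1017.876 mm⁴.
Hole 4 (subtracted): ⌀12, A = 113.0973 mm², x = 120 mm, Ī = 1017.876 mm⁴.
By symmetry the centroid is at mid-width, x̄ = 75 mm.
Transfer each piece to the vertical centroidal axis using Ī + A·d² with d = x − 75:
  plate: d = 0 mm → contributes +12 656 250 mm⁴
  hole 1: d = -45 mm → contributes −230 040 mm⁴
  hole 2: d = -15 mm → contributes −26464.78 mm⁴
  hole 3: d = 15 mm → contributes −26464.78 mm⁴
  hole 4: d = 45 mm → contributes −230 040 mm⁴
Total I = 12 143 240 mm⁴.

I_y ≈ 1.2143 × 10⁷ mm⁴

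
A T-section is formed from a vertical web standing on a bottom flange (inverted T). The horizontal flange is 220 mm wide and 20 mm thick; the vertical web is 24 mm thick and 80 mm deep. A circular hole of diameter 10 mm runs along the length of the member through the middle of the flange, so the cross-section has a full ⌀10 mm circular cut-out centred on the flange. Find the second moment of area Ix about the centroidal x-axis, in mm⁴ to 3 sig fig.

Ix ≈ 4.49 × 10⁶ mm⁴

Split into non-overlapping primitives; take the origin at the lower-left of the bounding box.
Flange: 220 × 20, A = 4 400 mm², y = 10 mm, Ī = 146 667 mm⁴.
Web: 24 × 80, A = 1 920 mm², y = 60 mm, Ī = 1 024 000 mm⁴.
Hole (subtracted): ⌀10, A = 78.54 mm², y = 10 mm, Ī = 490.87 mm⁴.
Centroid: ȳ = ΣA·y / ΣA = 25.381 mm.
Transfer each piece to the centroidal x-axis using Ī + A·d² with d = y − 25.381:
  flange: d = -15.381 mm → contributes +1 187 600 mm⁴
  web: d = 34.619 mm → contributes +3 325 070 mm⁴
  hole: d = -15.381 mm → contributes −19 071 mm⁴
Total I = 4 493 598 mm⁴.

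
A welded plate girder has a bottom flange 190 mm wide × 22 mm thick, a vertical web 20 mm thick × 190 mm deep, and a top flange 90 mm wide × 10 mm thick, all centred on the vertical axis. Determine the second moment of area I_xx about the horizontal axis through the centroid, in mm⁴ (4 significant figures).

Break the section into simple shapes (no overlaps), measuring from the bottom-left corner of the bounding box.
Bottom plate: 190 × 22, A = 4 180 mm², y = 11 mm, Ī = 168 593 mm⁴.
Web plate: 20 × 190, A = 3 800 mm², y = 117 mm, Ī = 11 431 667 mm⁴.
Top plate: 90 × 10, A = 900 mm², y = 217 mm, Ī = 7 500 mm⁴.
Centroid: ȳ = ΣA·y / ΣA = 77.2387 mm.
Transfer each piece to the horizontal axis through the centroid using Ī + A·d² with d = y − 77.2387:
  bottom plate: d = -66.2387 mm → contributes +18 508 638 mm⁴
  web plate: d = 39.7613 mm → contributes +17 439 307 mm⁴
  top plate: d = 139.761 mm → contributes +17 587 389 mm⁴
Total I = 53 535 334 mm⁴.

I_xx ≈ 5.354 × 10⁷ mm⁴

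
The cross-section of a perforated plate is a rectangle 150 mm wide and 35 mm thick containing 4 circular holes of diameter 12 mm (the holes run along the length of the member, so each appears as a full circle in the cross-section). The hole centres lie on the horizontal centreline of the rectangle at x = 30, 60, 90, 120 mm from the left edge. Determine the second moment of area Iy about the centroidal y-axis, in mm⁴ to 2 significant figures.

Break the section into simple shapes (no overlaps), measuring from the bottom-left corner of the bounding box.
Plate: 150 × 35, A = 5 250 mm², x = 75 mm, Ī = 9 843 750 mm⁴.
Hole 1 (subtracted): ⌀12, A = 113.1 mm², x = 30 mm, Ī = 1 018 mm⁴.
Hole 2 (subtracted): ⌀12, A = 113.1 mm², x = 60 mm, Ī = 1 018 mm⁴.
Hole 3 (subtracted): ⌀12, A = 113.1 mm², x = 90 mm, Ī = 1 018 mm⁴.
Hole 4 (subtracted): ⌀12, A = 113.1 mm², x = 120 mm, Ī = 1 018 mm⁴.
By symmetry the centroid is at mid-width, x̄ = 75 mm.
Transfer each piece to the centroidal y-axis using Ī + A·d² with d = x − 75:
  plate: d = 0 mm → contributes +9 843 750 mm⁴
  hole 1: d = -45 mm → contributes −230 040 mm⁴
  hole 2: d = -15 mm → contributes −26 465 mm⁴
  hole 3: d = 15 mm → contributes −26 465 mm⁴
  hole 4: d = 45 mm → contributes −230 040 mm⁴
Total I = 9 330 740 mm⁴.

Iy ≈ 9.3 × 10⁶ mm⁴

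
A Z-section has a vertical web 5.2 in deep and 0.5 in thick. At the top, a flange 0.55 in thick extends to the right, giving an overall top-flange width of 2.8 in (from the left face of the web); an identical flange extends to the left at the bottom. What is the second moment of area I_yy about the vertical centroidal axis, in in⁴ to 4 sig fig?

I_yy ≈ 6.128 in⁴

Split into non-overlapping primitives; take the origin at the lower-left of the bounding box.
Web: 0.5 × 5.2, A = 2.6 in², x = 2.55 in, Ī = 0.0541667 in⁴.
Top flange (beyond web): 2.3 × 0.55, A = 1.265 in², x = 3.95 in, Ī = 0.557654 in⁴.
Bottom flange (beyond web): 2.3 × 0.55, A = 1.265 in², x = 1.15 in, Ī = 0.557654 in⁴.
Centroid: x̄ = ΣA·x / ΣA = 2.55 in.
Transfer each piece to the vertical centroidal axis using Ī + A·d² with d = x − 2.55:
  web: d = 0 in → contributes +0.0541667 in⁴
  top flange (beyond web): d = 1.4 in → contributes +3.03705 in⁴
  bottom flange (beyond web): d = -1.4 in → contributes +3.03705 in⁴
Total I = 6.12828 in⁴.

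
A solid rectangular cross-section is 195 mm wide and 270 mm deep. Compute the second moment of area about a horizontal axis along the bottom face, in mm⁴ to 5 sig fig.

I_base ≈ 1.2794 × 10⁹ mm⁴

The section: 195 × 270, A = 52 650 mm², y = 135 mm, Ī = 319 848 750 mm⁴.
Transfer it to the base of the section using Ī + A·d² with d = y − 0:
  the section: d = 135 mm → contributes +1 279 395 000 mm⁴
Total I = 1 279 395 000 mm⁴.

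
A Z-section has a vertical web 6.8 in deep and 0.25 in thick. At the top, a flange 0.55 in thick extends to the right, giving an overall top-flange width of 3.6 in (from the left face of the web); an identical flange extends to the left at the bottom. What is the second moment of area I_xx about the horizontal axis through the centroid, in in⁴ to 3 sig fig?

I_xx ≈ 42.6 in⁴

Split into non-overlapping primitives; take the origin at the lower-left of the bounding box.
Web: 0.25 × 6.8, A = 1.7 in², y = 3.4 in, Ī = 6.5507 in⁴.
Top flange (beyond web): 3.35 × 0.55, A = 1.8425 in², y = 6.525 in, Ī = 0.046446 in⁴.
Bottom flange (beyond web): 3.35 × 0.55, A = 1.8425 in², y = 0.275 in, Ī = 0.046446 in⁴.
Centroid: ȳ = ΣA·y / ΣA = 3.4 in.
Transfer each piece to the horizontal axis through the centroid using Ī + A·d² with d = y − 3.4:
  web: d = 0 in → contributes +6.5507 in⁴
  top flange (beyond web): d = 3.125 in → contributes +18.04 in⁴
  bottom flange (beyond web): d = -3.125 in → contributes +18.04 in⁴
Total I = 42.63 in⁴.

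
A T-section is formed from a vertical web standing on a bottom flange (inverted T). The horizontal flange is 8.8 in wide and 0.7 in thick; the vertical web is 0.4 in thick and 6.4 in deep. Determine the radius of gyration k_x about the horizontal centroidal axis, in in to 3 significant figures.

Split into non-overlapping primitives; take the origin at the lower-left of the bounding box.
Flange: 8.8 × 0.7, A = 6.16 in², y = 0.35 in, Ī = 0.25153 in⁴.
Web: 0.4 × 6.4, A = 2.56 in², y = 3.9 in, Ī = 8.7381 in⁴.
Centroid: ȳ = ΣA·y / ΣA = 1.3922 in.
Transfer each piece to the horizontal centroidal axis using Ī + A·d² with d = y − 1.3922:
  flange: d = -1.0422 in → contributes +6.9424 in⁴
  web: d = 2.5078 in → contributes +24.838 in⁴
Total I = 31.781 in⁴.
Radius of gyration: k = √(I/A) = √(31.781 / 8.72) = 1.9091 in.

k_x ≈ 1.91 in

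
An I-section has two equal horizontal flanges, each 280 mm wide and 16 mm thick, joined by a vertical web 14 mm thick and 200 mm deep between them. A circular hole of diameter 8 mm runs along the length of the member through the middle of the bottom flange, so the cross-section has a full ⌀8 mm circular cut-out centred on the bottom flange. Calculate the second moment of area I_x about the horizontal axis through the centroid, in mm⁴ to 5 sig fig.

Treat the section as a set of non-overlapping primitives; coordinates are from the bounding-box lower-left.
Bottom flange: 280 × 16, A = 4 480 mm², y = 8 mm, Ī = 95573.33 mm⁴.
Web: 14 × 200, A = 2 800 mm², y = 116 mm, Ī = 9 333 333 mm⁴.
Top flange: 280 × 16, A = 4 480 mm², y = 224 mm, Ī = 95573.33 mm⁴.
Hole (subtracted): ⌀8, A = 50.26548 mm², y = 8 mm, Ī = 201.0619 mm⁴.
Centroid: ȳ = ΣA·y / ΣA = 116.4636 mm.
Transfer each piece to the horizontal axis through the centroid using Ī + A·d² with d = y − 116.4636:
  bottom flange: d = -108.4636 mm → contributes +52 799 876 mm⁴
  web: d = -0.4636033 mm → contributes +9 333 935 mm⁴
  top flange: d = 107.5364 mm → contributes +51 902 637 mm⁴
  hole: d = -108.4636 mm → contributes −591 542 mm⁴
Total I = 113 444 906 mm⁴.

I_x ≈ 1.1344 × 10⁸ mm⁴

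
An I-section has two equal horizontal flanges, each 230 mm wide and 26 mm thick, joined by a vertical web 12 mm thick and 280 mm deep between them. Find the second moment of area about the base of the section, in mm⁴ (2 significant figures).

Treat the section as a set of non-overlapping primitives; coordinates are from the bounding-box lower-left.
Bottom flange: 230 × 26, A = 5 980 mm², y = 13 mm, Ī = 336 873 mm⁴.
Web: 12 × 280, A = 3 360 mm², y = 166 mm, Ī = 21 952 000 mm⁴.
Top flange: 230 × 26, A = 5 980 mm², y = 319 mm, Ī = 336 873 mm⁴.
Transfer each piece to a horizontal axis along the bottom face using Ī + A·d² with d = y − 0:
  bottom flange: d = 13 mm → contributes +1 347 493 mm⁴
  web: d = 166 mm → contributes +114 540 160 mm⁴
  top flange: d = 319 mm → contributes +608 867 653 mm⁴
Total I = 724 755 307 mm⁴.

I_base ≈ 7.2 × 10⁸ mm⁴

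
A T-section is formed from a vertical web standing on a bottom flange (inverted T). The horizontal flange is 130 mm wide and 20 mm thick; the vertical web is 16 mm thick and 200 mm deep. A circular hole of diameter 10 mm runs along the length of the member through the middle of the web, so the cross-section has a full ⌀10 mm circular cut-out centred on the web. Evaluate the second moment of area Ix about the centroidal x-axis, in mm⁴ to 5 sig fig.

Ix ≈ 2.7916 × 10⁷ mm⁴

Split into non-overlapping primitives; take the origin at the lower-left of the bounding box.
Flange: 130 × 20, A = 2 600 mm², y = 10 mm, Ī = 86666.67 mm⁴.
Web: 16 × 200, A = 3 200 mm², y = 120 mm, Ī = 10 666 667 mm⁴.
Hole (subtracted): ⌀10, A = 78.53982 mm², y = 120 mm, Ī = 490.8739 mm⁴.
Centroid: ȳ = ΣA·y / ΣA = 70.01276 mm.
Transfer each piece to the centroidal x-axis using Ī + A·d² with d = y − 70.01276:
  flange: d = -60.01276 mm → contributes +9 450 648 mm⁴
  web: d = 49.98724 mm → contributes +18 662 584 mm⁴
  hole: d = 49.98724 mm → contributes −196740.2 mm⁴
Total I = 27 916 492 mm⁴.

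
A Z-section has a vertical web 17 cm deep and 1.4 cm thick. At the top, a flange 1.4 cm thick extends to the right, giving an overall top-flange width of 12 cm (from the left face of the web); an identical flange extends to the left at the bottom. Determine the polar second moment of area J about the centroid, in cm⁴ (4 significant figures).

Split into non-overlapping primitives; take the origin at the lower-left of the bounding box.
Web: 1.4 × 17, A = 23.8 cm², y = 8.5 cm, Ī = 573.183 cm⁴.
Top flange (beyond web): 10.6 × 1.4, A = 14.84 cm², y = 16.3 cm, Ī = 2.42387 cm⁴.
Bottom flange (beyond web): 10.6 × 1.4, A = 14.84 cm², y = 0.7 cm, Ī = 2.42387 cm⁴.
Centroid: ȳ = ΣA·y / ΣA = 8.5 cm.
Transfer each piece to the centroidal x-axis using Ī + A·d² with d = y − 8.5:
  web: d = 0 cm → contributes +573.183 cm⁴
  top flange (beyond web): d = 7.8 cm → contributes +905.289 cm⁴
  bottom flange (beyond web): d = -7.8 cm → contributes +905.289 cm⁴
Total I = 2383.76 cm⁴.
For the y-axis: x̄ = 11.3 cm.
Repeating about the centroidal y-axis gives I_y = 1350.27 cm⁴.
Polar second moment: J = I_x + I_y = 3734.03 cm⁴.

J ≈ 3734 cm⁴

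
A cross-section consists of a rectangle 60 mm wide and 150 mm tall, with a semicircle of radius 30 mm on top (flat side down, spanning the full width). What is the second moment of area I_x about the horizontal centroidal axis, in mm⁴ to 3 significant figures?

I_x ≈ 2.64 × 10⁷ mm⁴

Treat the section as a set of non-overlapping primitives; coordinates are from the bounding-box lower-left.
Rectangular body: 60 × 150, A = 9 000 mm², y = 75 mm, Ī = 16 875 000 mm⁴.
Semicircular cap: semicircle r = 30, A = 1413.7 mm², y = 162.73 mm, Ī = 88 903 mm⁴.
Centroid: ȳ = ΣA·y / ΣA = 86.91 mm.
Transfer each piece to the horizontal centroidal axis using Ī + A·d² with d = y − 86.91:
  rectangular body: d = -11.91 mm → contributes +18 151 661 mm⁴
  semicircular cap: d = 75.822 mm → contributes +8 216 382 mm⁴
Total I = 26 368 044 mm⁴.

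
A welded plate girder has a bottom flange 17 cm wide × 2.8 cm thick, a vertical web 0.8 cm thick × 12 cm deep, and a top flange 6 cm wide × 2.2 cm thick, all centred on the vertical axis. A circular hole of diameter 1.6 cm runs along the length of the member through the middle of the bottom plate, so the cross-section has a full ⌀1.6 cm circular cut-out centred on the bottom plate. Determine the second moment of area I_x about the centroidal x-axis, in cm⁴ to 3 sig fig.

Treat the section as a set of non-overlapping primitives; coordinates are from the bounding-box lower-left.
Bottom plate: 17 × 2.8, A = 47.6 cm², y = 1.4 cm, Ī = 31.099 cm⁴.
Web plate: 0.8 × 12, A = 9.6 cm², y = 8.8 cm, Ī = 115.2 cm⁴.
Top plate: 6 × 2.2, A = 13.2 cm², y = 15.9 cm, Ī = 5.324 cm⁴.
Hole (subtracted): ⌀1.6, A = 2.0106 cm², y = 1.4 cm, Ī = 0.3217 cm⁴.
Centroid: ȳ = ΣA·y / ΣA = 5.2374 cm.
Transfer each piece to the centroidal x-axis using Ī + A·d² with d = y − 5.2374:
  bottom plate: d = -3.8374 cm → contributes +732.05 cm⁴
  web plate: d = 3.5626 cm → contributes +237.04 cm⁴
  top plate: d = 10.663 cm → contributes +1 506 cm⁴
  hole: d = -3.8374 cm → contributes −29.93 cm⁴
Total I = 2445.2 cm⁴.

I_x ≈ 2450 cm⁴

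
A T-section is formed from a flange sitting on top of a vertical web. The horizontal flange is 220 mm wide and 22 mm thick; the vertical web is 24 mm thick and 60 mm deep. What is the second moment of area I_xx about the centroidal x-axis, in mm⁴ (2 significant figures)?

Break the section into simple shapes (no overlaps), measuring from the bottom-left corner of the bounding box.
Flange: 220 × 22, A = 4 840 mm², y = 71 mm, Ī = 195 213 mm⁴.
Web: 24 × 60, A = 1 440 mm², y = 30 mm, Ī = 432 000 mm⁴.
Centroid: ȳ = ΣA·y / ΣA = 61.6 mm.
Transfer each piece to the centroidal x-axis using Ī + A·d² with d = y − 61.6:
  flange: d = 9.401 mm → contributes +622 992 mm⁴
  web: d = -31.6 mm → contributes +1 869 810 mm⁴
Total I = 2 492 802 mm⁴.

I_xx ≈ 2.5 × 10⁶ mm⁴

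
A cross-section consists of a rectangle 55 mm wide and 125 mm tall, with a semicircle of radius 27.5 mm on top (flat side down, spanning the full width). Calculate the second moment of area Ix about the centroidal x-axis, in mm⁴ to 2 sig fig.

Ix ≈ 1.5 × 10⁷ mm⁴

Split into non-overlapping primitives; take the origin at the lower-left of the bounding box.
Rectangular body: 55 × 125, A = 6 875 mm², y = 62.5 mm, Ī = 8 951 823 mm⁴.
Semicircular cap: semicircle r = 27.5, A = 1 188 mm², y = 136.7 mm, Ī = 62 772 mm⁴.
Centroid: ȳ = ΣA·y / ΣA = 73.43 mm.
Transfer each piece to the centroidal x-axis using Ī + A·d² with d = y − 73.43:
  rectangular body: d = -10.93 mm → contributes +9 772 801 mm⁴
  semicircular cap: d = 63.24 mm → contributes +4 814 144 mm⁴
Total I = 14 586 945 mm⁴.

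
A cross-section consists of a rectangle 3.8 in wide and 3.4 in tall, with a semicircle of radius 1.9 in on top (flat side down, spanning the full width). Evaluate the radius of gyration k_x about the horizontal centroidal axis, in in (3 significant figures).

k_x ≈ 1.44 in

Decompose the section into non-overlapping parts with the origin at the bottom-left of its bounding rectangle.
Rectangular body: 3.8 × 3.4, A = 12.92 in², y = 1.7 in, Ī = 12.446 in⁴.
Semicircular cap: semicircle r = 1.9, A = 5.6706 in², y = 4.2064 in, Ī = 1.4304 in⁴.
Centroid: ȳ = ΣA·y / ΣA = 2.4645 in.
Transfer each piece to the horizontal centroidal axis using Ī + A·d² with d = y − 2.4645:
  rectangular body: d = -0.76451 in → contributes +19.998 in⁴
  semicircular cap: d = 1.7419 in → contributes +18.636 in⁴
Total I = 38.633 in⁴.
Radius of gyration: k = √(I/A) = √(38.633 / 18.591) = 1.4416 in.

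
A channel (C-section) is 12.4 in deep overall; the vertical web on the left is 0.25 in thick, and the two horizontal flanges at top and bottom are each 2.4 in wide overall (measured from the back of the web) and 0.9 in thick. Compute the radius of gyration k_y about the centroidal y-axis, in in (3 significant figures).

Decompose the section into non-overlapping parts with the origin at the bottom-left of its bounding rectangle.
Web: 0.25 × 12.4, A = 3.1 in², x = 0.125 in, Ī = 0.016146 in⁴.
Top flange (beyond web): 2.15 × 0.9, A = 1.935 in², x = 1.325 in, Ī = 0.74538 in⁴.
Bottom flange (beyond web): 2.15 × 0.9, A = 1.935 in², x = 1.325 in, Ī = 0.74538 in⁴.
Centroid: x̄ = ΣA·x / ΣA = 0.79128 in.
Transfer each piece to the centroidal y-axis using Ī + A·d² with d = x − 0.79128:
  web: d = -0.66628 in → contributes +1.3923 in⁴
  top flange (beyond web): d = 0.53372 in → contributes +1.2966 in⁴
  bottom flange (beyond web): d = 0.53372 in → contributes +1.2966 in⁴
Total I = 3.9855 in⁴.
Radius of gyration: k = √(I/A) = √(3.9855 / 6.97) = 0.75618 in.

k_y ≈ 0.756 in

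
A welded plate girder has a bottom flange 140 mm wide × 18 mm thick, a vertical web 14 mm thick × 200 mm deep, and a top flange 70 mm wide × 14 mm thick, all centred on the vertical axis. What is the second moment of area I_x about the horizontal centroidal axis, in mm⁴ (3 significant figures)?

Decompose the section into non-overlapping parts with the origin at the bottom-left of its bounding rectangle.
Bottom plate: 140 × 18, A = 2 520 mm², y = 9 mm, Ī = 68 040 mm⁴.
Web plate: 14 × 200, A = 2 800 mm², y = 118 mm, Ī = 9 333 333 mm⁴.
Top plate: 70 × 14, A = 980 mm², y = 225 mm, Ī = 16 007 mm⁴.
Centroid: ȳ = ΣA·y / ΣA = 91.044 mm.
Transfer each piece to the horizontal centroidal axis using Ī + A·d² with d = y − 91.044:
  bottom plate: d = -82.044 mm → contributes +17 030 893 mm⁴
  web plate: d = 26.956 mm → contributes +11 367 819 mm⁴
  top plate: d = 133.96 mm → contributes +17 601 216 mm⁴
Total I = 45 999 928 mm⁴.

I_x ≈ 4.60 × 10⁷ mm⁴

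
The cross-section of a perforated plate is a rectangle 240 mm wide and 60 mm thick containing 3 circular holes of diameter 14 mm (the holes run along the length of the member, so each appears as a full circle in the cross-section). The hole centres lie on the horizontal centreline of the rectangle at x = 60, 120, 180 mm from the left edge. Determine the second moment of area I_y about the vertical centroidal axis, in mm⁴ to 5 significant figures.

I_y ≈ 6.8006 × 10⁷ mm⁴

Decompose the section into non-overlapping parts with the origin at the bottom-left of its bounding rectangle.
Plate: 240 × 60, A = 14 400 mm², x = 120 mm, Ī = 69 120 000 mm⁴.
Hole 1 (subtracted): ⌀14, A = 153.938 mm², x = 60 mm, Ī = 1885.741 mm⁴.
Hole 2 (subtracted): ⌀14, A = 153.938 mm², x = 120 mm, Ī = 1885.741 mm⁴.
Hole 3 (subtracted): ⌀14, A = 153.938 mm², x = 180 mm, Ī = 1885.741 mm⁴.
By symmetry the centroid is at mid-width, x̄ = 120 mm.
Transfer each piece to the vertical centroidal axis using Ī + A·d² with d = x − 120:
  plate: d = 0 mm → contributes +69 120 000 mm⁴
  hole 1: d = -60 mm → contributes −556062.7 mm⁴
  hole 2: d = 0 mm → contributes −1885.741 mm⁴
  hole 3: d = 60 mm → contributes −556062.7 mm⁴
Total I = 68 005 989 mm⁴.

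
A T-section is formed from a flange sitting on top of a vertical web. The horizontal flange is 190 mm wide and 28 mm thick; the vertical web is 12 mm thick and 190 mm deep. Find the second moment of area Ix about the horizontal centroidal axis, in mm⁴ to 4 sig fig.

Break the section into simple shapes (no overlaps), measuring from the bottom-left corner of the bounding box.
Flange: 190 × 28, A = 5 320 mm², y = 204 mm, Ī = 347 573 mm⁴.
Web: 12 × 190, A = 2 280 mm², y = 95 mm, Ī = 6 859 000 mm⁴.
Centroid: ȳ = ΣA·y / ΣA = 171.3 mm.
Transfer each piece to the horizontal centroidal axis using Ī + A·d² with d = y − 171.3:
  flange: d = 32.7 mm → contributes +6 036 196 mm⁴
  web: d = -76.3 mm → contributes +20 132 453 mm⁴
Total I = 26 168 649 mm⁴.

Ix ≈ 2.617 × 10⁷ mm⁴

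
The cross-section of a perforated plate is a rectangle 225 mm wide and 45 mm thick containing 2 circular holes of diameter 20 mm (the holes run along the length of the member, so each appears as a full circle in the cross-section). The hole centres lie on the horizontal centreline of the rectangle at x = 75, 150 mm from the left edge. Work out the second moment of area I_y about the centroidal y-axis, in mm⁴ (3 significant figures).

I_y ≈ 4.18 × 10⁷ mm⁴

Break the section into simple shapes (no overlaps), measuring from the bottom-left corner of the bounding box.
Plate: 225 × 45, A = 10 125 mm², x = 112.5 mm, Ī = 42 714 844 mm⁴.
Hole 1 (subtracted): ⌀20, A = 314.16 mm², x = 75 mm, Ī = 7 854 mm⁴.
Hole 2 (subtracted): ⌀20, A = 314.16 mm², x = 150 mm, Ī = 7 854 mm⁴.
By symmetry the centroid is at mid-width, x̄ = 112.5 mm.
Transfer each piece to the centroidal y-axis using Ī + A·d² with d = x − 112.5:
  plate: d = 0 mm → contributes +42 714 844 mm⁴
  hole 1: d = -37.5 mm → contributes −449 640 mm⁴
  hole 2: d = 37.5 mm → contributes −449 640 mm⁴
Total I = 41 815 563 mm⁴.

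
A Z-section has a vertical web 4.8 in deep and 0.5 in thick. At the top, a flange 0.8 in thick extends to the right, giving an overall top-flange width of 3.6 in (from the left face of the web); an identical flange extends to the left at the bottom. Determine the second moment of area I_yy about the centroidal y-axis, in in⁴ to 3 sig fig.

Split into non-overlapping primitives; take the origin at the lower-left of the bounding box.
Web: 0.5 × 4.8, A = 2.4 in², x = 3.35 in, Ī = 0.05 in⁴.
Top flange (beyond web): 3.1 × 0.8, A = 2.48 in², x = 5.15 in, Ī = 1.9861 in⁴.
Bottom flange (beyond web): 3.1 × 0.8, A = 2.48 in², x = 1.55 in, Ī = 1.9861 in⁴.
Centroid: x̄ = ΣA·x / ΣA = 3.35 in.
Transfer each piece to the centroidal y-axis using Ī + A·d² with d = x − 3.35:
  web: d = 0 in → contributes +0.05 in⁴
  top flange (beyond web): d = 1.8 in → contributes +10.021 in⁴
  bottom flange (beyond web): d = -1.8 in → contributes +10.021 in⁴
Total I = 20.093 in⁴.

I_yy ≈ 20.1 in⁴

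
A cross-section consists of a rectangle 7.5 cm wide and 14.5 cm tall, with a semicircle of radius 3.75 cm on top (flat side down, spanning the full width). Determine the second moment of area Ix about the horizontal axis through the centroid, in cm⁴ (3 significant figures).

Ix ≈ 3360 cm⁴

Split into non-overlapping primitives; take the origin at the lower-left of the bounding box.
Rectangular body: 7.5 × 14.5, A = 108.75 cm², y = 7.25 cm, Ī = 1905.4 cm⁴.
Semicircular cap: semicircle r = 3.75, A = 22.089 cm², y = 16.092 cm, Ī = 21.705 cm⁴.
Centroid: ȳ = ΣA·y / ΣA = 8.7427 cm.
Transfer each piece to the horizontal axis through the centroid using Ī + A·d² with d = y − 8.7427:
  rectangular body: d = -1.4927 cm → contributes +2147.7 cm⁴
  semicircular cap: d = 7.3488 cm → contributes +1214.7 cm⁴
Total I = 3362.4 cm⁴.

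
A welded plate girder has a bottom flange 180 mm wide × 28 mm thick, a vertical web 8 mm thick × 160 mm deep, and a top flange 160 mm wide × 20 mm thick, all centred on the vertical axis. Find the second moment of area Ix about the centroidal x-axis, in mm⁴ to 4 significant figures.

Ix ≈ 7.000 × 10⁷ mm⁴

Treat the section as a set of non-overlapping primitives; coordinates are from the bounding-box lower-left.
Bottom plate: 180 × 28, A = 5 040 mm², y = 14 mm, Ī = 329 280 mm⁴.
Web plate: 8 × 160, A = 1 280 mm², y = 108 mm, Ī = 2 730 667 mm⁴.
Top plate: 160 × 20, A = 3 200 mm², y = 198 mm, Ī = 106 667 mm⁴.
Centroid: ȳ = ΣA·y / ΣA = 88.4874 mm.
Transfer each piece to the centroidal x-axis using Ī + A·d² with d = y − 88.4874:
  bottom plate: d = -74.4874 mm → contributes +28 293 075 mm⁴
  web plate: d = 19.5126 mm → contributes +3 218 016 mm⁴
  top plate: d = 109.513 mm → contributes +38 484 301 mm⁴
Total I = 69 995 392 mm⁴.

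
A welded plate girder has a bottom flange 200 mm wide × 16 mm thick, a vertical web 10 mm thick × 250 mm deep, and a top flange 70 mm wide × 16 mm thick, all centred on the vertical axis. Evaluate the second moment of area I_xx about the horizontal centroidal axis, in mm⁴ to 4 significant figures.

I_xx ≈ 7.831 × 10⁷ mm⁴

Split into non-overlapping primitives; take the origin at the lower-left of the bounding box.
Bottom plate: 200 × 16, A = 3 200 mm², y = 8 mm, Ī = 68266.7 mm⁴.
Web plate: 10 × 250, A = 2 500 mm², y = 141 mm, Ī = 13 020 833 mm⁴.
Top plate: 70 × 16, A = 1 120 mm², y = 274 mm, Ī = 23893.3 mm⁴.
Centroid: ȳ = ΣA·y / ΣA = 100.437 mm.
Transfer each piece to the horizontal centroidal axis using Ī + A·d² with d = y − 100.437:
  bottom plate: d = -92.437 mm → contributes +27 410 954 mm⁴
  web plate: d = 40.563 mm → contributes +17 134 236 mm⁴
  top plate: d = 173.563 mm → contributes +33 762 921 mm⁴
Total I = 78 308 111 mm⁴.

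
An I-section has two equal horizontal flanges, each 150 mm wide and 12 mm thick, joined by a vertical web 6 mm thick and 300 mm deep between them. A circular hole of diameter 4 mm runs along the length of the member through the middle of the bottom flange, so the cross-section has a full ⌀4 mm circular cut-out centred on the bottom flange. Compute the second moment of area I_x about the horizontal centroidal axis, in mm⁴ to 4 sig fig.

I_x ≈ 1.008 × 10⁸ mm⁴

Decompose the section into non-overlapping parts with the origin at the bottom-left of its bounding rectangle.
Bottom flange: 150 × 12, A = 1 800 mm², y = 6 mm, Ī = 21 600 mm⁴.
Web: 6 × 300, A = 1 800 mm², y = 162 mm, Ī = 13 500 000 mm⁴.
Top flange: 150 × 12, A = 1 800 mm², y = 318 mm, Ī = 21 600 mm⁴.
Hole (subtracted): ⌀4, A = 12.5664 mm², y = 6 mm, Ī = 12.5664 mm⁴.
Centroid: ȳ = ΣA·y / ΣA = 162.364 mm.
Transfer each piece to the horizontal centroidal axis using Ī + A·d² with d = y − 162.364:
  bottom flange: d = -156.364 mm → contributes +44 030 991 mm⁴
  web: d = -0.363875 mm → contributes +13 500 238 mm⁴
  top flange: d = 155.636 mm → contributes +43 622 286 mm⁴
  hole: d = -156.364 mm → contributes −307 256 mm⁴
Total I = 100 846 259 mm⁴.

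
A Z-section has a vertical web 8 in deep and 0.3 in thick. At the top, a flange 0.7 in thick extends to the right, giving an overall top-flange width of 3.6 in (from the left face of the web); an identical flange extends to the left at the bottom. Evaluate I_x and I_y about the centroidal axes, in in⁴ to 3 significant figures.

I_x ≈ 74.5 in⁴, I_y ≈ 19.2 in⁴

Treat the section as a set of non-overlapping primitives; coordinates are from the bounding-box lower-left.
Web: 0.3 × 8, A = 2.4 in², y = 4 in, Ī = 12.8 in⁴.
Top flange (beyond web): 3.3 × 0.7, A = 2.31 in², y = 7.65 in, Ī = 0.094325 in⁴.
Bottom flange (beyond web): 3.3 × 0.7, A = 2.31 in², y = 0.35 in, Ī = 0.094325 in⁴.
Centroid: ȳ = ΣA·y / ΣA = 4 in.
Transfer each piece to the centroidal x-axis using Ī + A·d² with d = y − 4:
  web: d = 0 in → contributes +12.8 in⁴
  top flange (beyond web): d = 3.65 in → contributes +30.869 in⁴
  bottom flange (beyond web): d = -3.65 in → contributes +30.869 in⁴
Total I = 74.539 in⁴.
For the y-axis: x̄ = 3.45 in.
Repeating about the centroidal y-axis gives I_y = 19.179 in⁴.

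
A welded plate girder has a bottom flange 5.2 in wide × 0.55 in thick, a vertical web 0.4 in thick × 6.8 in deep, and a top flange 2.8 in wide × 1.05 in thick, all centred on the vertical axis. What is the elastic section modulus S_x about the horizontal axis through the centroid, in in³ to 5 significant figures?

S_x ≈ 21.856 in³

Split into non-overlapping primitives; take the origin at the lower-left of the bounding box.
Bottom plate: 5.2 × 0.55, A = 2.86 in², y = 0.275 in, Ī = 0.07209583 in⁴.
Web plate: 0.4 × 6.8, A = 2.72 in², y = 3.95 in, Ī = 10.48107 in⁴.
Top plate: 2.8 × 1.05, A = 2.94 in², y = 7.875 in, Ī = 0.2701125 in⁴.
Centroid: ȳ = ΣA·y / ΣA = 4.070775 in.
Transfer each piece to the horizontal axis through the centroid using Ī + A·d² with d = y − 4.070775:
  bottom plate: d = -3.795775 in → contributes +41.2787 in⁴
  web plate: d = -0.1207746 in → contributes +10.52074 in⁴
  top plate: d = 3.804225 in → contributes +42.81818 in⁴
Total I = 94.61762 in⁴.
Extreme fibre distance c = 4.329225 in; S = I/c = 21.85556 in³.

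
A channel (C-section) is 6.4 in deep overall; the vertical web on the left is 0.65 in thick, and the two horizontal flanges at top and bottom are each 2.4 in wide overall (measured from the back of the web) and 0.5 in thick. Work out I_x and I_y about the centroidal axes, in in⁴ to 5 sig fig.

Decompose the section into non-overlapping parts with the origin at the bottom-left of its bounding rectangle.
Web: 0.65 × 6.4, A = 4.16 in², y = 3.2 in, Ī = 14.19947 in⁴.
Top flange (beyond web): 1.75 × 0.5, A = 0.875 in², y = 6.15 in, Ī = 0.01822917 in⁴.
Bottom flange (beyond web): 1.75 × 0.5, A = 0.875 in², y = 0.25 in, Ī = 0.01822917 in⁴.
By symmetry the centroid is at mid-height, ȳ = 3.2 in.
Transfer each piece to the centroidal x-axis using Ī + A·d² with d = y − 3.2:
  web: d = 0 in → contributes +14.19947 in⁴
  top flange (beyond web): d = 2.95 in → contributes +7.632917 in⁴
  bottom flange (beyond web): d = -2.95 in → contributes +7.632917 in⁴
Total I = 29.4653 in⁴.
For the y-axis: x̄ = 0.6803299 in.
Repeating about the centroidal y-axis gives I_y = 2.366888 in⁴.

I_x ≈ 29.465 in⁴, I_y ≈ 2.3669 in⁴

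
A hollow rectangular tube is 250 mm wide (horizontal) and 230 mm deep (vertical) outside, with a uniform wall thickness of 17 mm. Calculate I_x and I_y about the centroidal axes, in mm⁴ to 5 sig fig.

Split into non-overlapping primitives; take the origin at the lower-left of the bounding box.
Outer rectangle: 250 × 230, A = 57 500 mm², y = 115 mm, Ī = 253 479 167 mm⁴.
Inner void (subtracted): 216 × 196, A = 42 336 mm², y = 115 mm, Ī = 135 531 648 mm⁴.
By symmetry the centroid is at mid-height, ȳ = 115 mm.
All pieces are centred on the centroidal x-axis, so I = ΣĪ (holes subtracted) = 117 947 519 mm⁴.
Repeating about the centroidal y-axis gives I_y = 134 876 799 mm⁴.

I_x ≈ 1.1795 × 10⁸ mm⁴, I_y ≈ 1.3488 × 10⁸ mm⁴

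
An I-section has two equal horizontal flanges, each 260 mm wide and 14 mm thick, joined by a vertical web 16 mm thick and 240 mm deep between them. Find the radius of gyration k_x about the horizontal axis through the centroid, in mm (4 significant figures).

k_x ≈ 110.6 mm

Treat the section as a set of non-overlapping primitives; coordinates are from the bounding-box lower-left.
Bottom flange: 260 × 14, A = 3 640 mm², y = 7 mm, Ī = 59453.3 mm⁴.
Web: 16 × 240, A = 3 840 mm², y = 134 mm, Ī = 18 432 000 mm⁴.
Top flange: 260 × 14, A = 3 640 mm², y = 261 mm, Ī = 59453.3 mm⁴.
By symmetry the centroid is at mid-height, ȳ = 134 mm.
Transfer each piece to the horizontal axis through the centroid using Ī + A·d² with d = y − 134:
  bottom flange: d = -127 mm → contributes +58 769 013 mm⁴
  web: d = 0 mm → contributes +18 432 000 mm⁴
  top flange: d = 127 mm → contributes +58 769 013 mm⁴
Total I = 135 970 027 mm⁴.
Radius of gyration: k = √(I/A) = √(135 970 027 / 11 120) = 110.578 mm.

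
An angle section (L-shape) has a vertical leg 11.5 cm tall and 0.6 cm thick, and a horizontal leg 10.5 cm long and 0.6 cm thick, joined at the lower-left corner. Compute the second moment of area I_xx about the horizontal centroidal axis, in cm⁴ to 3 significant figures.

I_xx ≈ 171 cm⁴

Decompose the section into non-overlapping parts with the origin at the bottom-left of its bounding rectangle.
Vertical leg: 0.6 × 11.5, A = 6.9 cm², y = 5.75 cm, Ī = 76.044 cm⁴.
Horizontal leg (remainder): 9.9 × 0.6, A = 5.94 cm², y = 0.3 cm, Ī = 0.1782 cm⁴.
Centroid: ȳ = ΣA·y / ΣA = 3.2287 cm.
Transfer each piece to the horizontal centroidal axis using Ī + A·d² with d = y − 3.2287:
  vertical leg: d = 2.5213 cm → contributes +119.91 cm⁴
  horizontal leg (remainder): d = -2.9287 cm → contributes +51.129 cm⁴
Total I = 171.03 cm⁴.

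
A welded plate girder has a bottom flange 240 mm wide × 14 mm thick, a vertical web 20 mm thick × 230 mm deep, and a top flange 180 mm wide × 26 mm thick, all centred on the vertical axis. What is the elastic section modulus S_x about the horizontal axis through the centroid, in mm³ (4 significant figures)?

S_x ≈ 1.003 × 10⁶ mm³

Break the section into simple shapes (no overlaps), measuring from the bottom-left corner of the bounding box.
Bottom plate: 240 × 14, A = 3 360 mm², y = 7 mm, Ī = 54 880 mm⁴.
Web plate: 20 × 230, A = 4 600 mm², y = 129 mm, Ī = 20 278 333 mm⁴.
Top plate: 180 × 26, A = 4 680 mm², y = 257 mm, Ī = 263 640 mm⁴.
Centroid: ȳ = ΣA·y / ΣA = 143.962 mm.
Transfer each piece to the horizontal axis through the centroid using Ī + A·d² with d = y − 143.962:
  bottom plate: d = -136.962 mm → contributes +63 083 764 mm⁴
  web plate: d = -14.962 mm → contributes +21 308 099 mm⁴
  top plate: d = 113.038 mm → contributes +60 062 732 mm⁴
Total I = 144 454 595 mm⁴.
Extreme fibre distance c = 143.962 mm; S = I/c = 1 003 422 mm³.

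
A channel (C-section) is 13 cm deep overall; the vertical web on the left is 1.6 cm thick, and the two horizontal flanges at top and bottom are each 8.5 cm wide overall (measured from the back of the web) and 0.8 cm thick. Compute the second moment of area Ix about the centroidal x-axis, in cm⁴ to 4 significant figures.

Split into non-overlapping primitives; take the origin at the lower-left of the bounding box.
Web: 1.6 × 13, A = 20.8 cm², y = 6.5 cm, Ī = 292.933 cm⁴.
Top flange (beyond web): 6.9 × 0.8, A = 5.52 cm², y = 12.6 cm, Ī = 0.2944 cm⁴.
Bottom flange (beyond web): 6.9 × 0.8, A = 5.52 cm², y = 0.4 cm, Ī = 0.2944 cm⁴.
By symmetry the centroid is at mid-height, ȳ = 6.5 cm.
Transfer each piece to the centroidal x-axis using Ī + A·d² with d = y − 6.5:
  web: d = 0 cm → contributes +292.933 cm⁴
  top flange (beyond web): d = 6.1 cm → contributes +205.694 cm⁴
  bottom flange (beyond web): d = -6.1 cm → contributes +205.694 cm⁴
Total I = 704.321 cm⁴.

Ix ≈ 704.3 cm⁴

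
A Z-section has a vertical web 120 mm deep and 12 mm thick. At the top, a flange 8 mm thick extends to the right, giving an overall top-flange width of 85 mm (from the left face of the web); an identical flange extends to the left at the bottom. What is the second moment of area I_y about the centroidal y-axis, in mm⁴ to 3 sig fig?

I_y ≈ 2.65 × 10⁶ mm⁴

Split into non-overlapping primitives; take the origin at the lower-left of the bounding box.
Web: 12 × 120, A = 1 440 mm², x = 79 mm, Ī = 17 280 mm⁴.
Top flange (beyond web): 73 × 8, A = 584 mm², x = 121.5 mm, Ī = 259 345 mm⁴.
Bottom flange (beyond web): 73 × 8, A = 584 mm², x = 36.5 mm, Ī = 259 345 mm⁴.
Centroid: x̄ = ΣA·x / ΣA = 79 mm.
Transfer each piece to the centroidal y-axis using Ī + A·d² with d = x − 79:
  web: d = 0 mm → contributes +17 280 mm⁴
  top flange (beyond web): d = 42.5 mm → contributes +1 314 195 mm⁴
  bottom flange (beyond web): d = -42.5 mm → contributes +1 314 195 mm⁴
Total I = 2 645 669 mm⁴.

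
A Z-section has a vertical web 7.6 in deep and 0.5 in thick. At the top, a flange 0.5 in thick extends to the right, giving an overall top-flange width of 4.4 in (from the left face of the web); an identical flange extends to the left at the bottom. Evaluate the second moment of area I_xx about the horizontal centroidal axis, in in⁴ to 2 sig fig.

I_xx ≈ 68 in⁴

Treat the section as a set of non-overlapping primitives; coordinates are from the bounding-box lower-left.
Web: 0.5 × 7.6, A = 3.8 in², y = 3.8 in, Ī = 18.29 in⁴.
Top flange (beyond web): 3.9 × 0.5, A = 1.95 in², y = 7.35 in, Ī = 0.04063 in⁴.
Bottom flange (beyond web): 3.9 × 0.5, A = 1.95 in², y = 0.25 in, Ī = 0.04063 in⁴.
Centroid: ȳ = ΣA·y / ΣA = 3.8 in.
Transfer each piece to the horizontal centroidal axis using Ī + A·d² with d = y − 3.8:
  web: d = 0 in → contributes +18.29 in⁴
  top flange (beyond web): d = 3.55 in → contributes +24.62 in⁴
  bottom flange (beyond web): d = -3.55 in → contributes +24.62 in⁴
Total I = 67.52 in⁴.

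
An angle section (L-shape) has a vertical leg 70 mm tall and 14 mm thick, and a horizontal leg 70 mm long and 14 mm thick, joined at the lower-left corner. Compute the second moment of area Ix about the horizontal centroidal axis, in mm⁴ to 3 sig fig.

Split into non-overlapping primitives; take the origin at the lower-left of the bounding box.
Vertical leg: 14 × 70, A = 980 mm², y = 35 mm, Ī = 400 167 mm⁴.
Horizontal leg (remainder): 56 × 14, A = 784 mm², y = 7 mm, Ī = 12 805 mm⁴.
Centroid: ȳ = ΣA·y / ΣA = 22.556 mm.
Transfer each piece to the horizontal centroidal axis using Ī + A·d² with d = y − 22.556:
  vertical leg: d = 12.444 mm → contributes +551 934 mm⁴
  horizontal leg (remainder): d = -15.556 mm → contributes +202 514 mm⁴
Total I = 754 448 mm⁴.

Ix ≈ 7.54 × 10⁵ mm⁴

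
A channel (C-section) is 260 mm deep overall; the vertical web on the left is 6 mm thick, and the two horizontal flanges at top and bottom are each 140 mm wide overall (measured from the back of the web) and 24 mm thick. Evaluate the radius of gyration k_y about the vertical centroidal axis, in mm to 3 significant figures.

k_y ≈ 44.4 mm

Split into non-overlapping primitives; take the origin at the lower-left of the bounding box.
Web: 6 × 260, A = 1 560 mm², x = 3 mm, Ī = 4 680 mm⁴.
Top flange (beyond web): 134 × 24, A = 3 216 mm², x = 73 mm, Ī = 4 812 208 mm⁴.
Bottom flange (beyond web): 134 × 24, A = 3 216 mm², x = 73 mm, Ī = 4 812 208 mm⁴.
Centroid: x̄ = ΣA·x / ΣA = 59.336 mm.
Transfer each piece to the vertical centroidal axis using Ī + A·d² with d = x − 59.336:
  web: d = -56.336 mm → contributes +4 955 781 mm⁴
  top flange (beyond web): d = 13.664 mm → contributes +5 412 621 mm⁴
  bottom flange (beyond web): d = 13.664 mm → contributes +5 412 621 mm⁴
Total I = 15 781 024 mm⁴.
Radius of gyration: k = √(I/A) = √(15 781 024 / 7 992) = 44.437 mm.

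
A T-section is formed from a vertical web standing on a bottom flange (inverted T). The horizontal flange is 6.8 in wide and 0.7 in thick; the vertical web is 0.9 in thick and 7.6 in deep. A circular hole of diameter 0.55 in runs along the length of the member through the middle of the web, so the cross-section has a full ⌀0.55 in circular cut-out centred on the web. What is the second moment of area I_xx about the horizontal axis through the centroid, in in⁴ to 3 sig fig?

Treat the section as a set of non-overlapping primitives; coordinates are from the bounding-box lower-left.
Flange: 6.8 × 0.7, A = 4.76 in², y = 0.35 in, Ī = 0.19437 in⁴.
Web: 0.9 × 7.6, A = 6.84 in², y = 4.5 in, Ī = 32.923 in⁴.
Hole (subtracted): ⌀0.55, A = 0.23758 in², y = 4.5 in, Ī = 0.0044918 in⁴.
Centroid: ȳ = ΣA·y / ΣA = 2.7615 in.
Transfer each piece to the horizontal axis through the centroid using Ī + A·d² with d = y − 2.7615:
  flange: d = -2.4115 in → contributes +27.874 in⁴
  web: d = 1.7385 in → contributes +53.597 in⁴
  hole: d = 1.7385 in → contributes −0.72259 in⁴
Total I = 80.749 in⁴.

I_xx ≈ 80.7 in⁴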